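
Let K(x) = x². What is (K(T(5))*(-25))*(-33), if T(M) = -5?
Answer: 20625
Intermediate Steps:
(K(T(5))*(-25))*(-33) = ((-5)²*(-25))*(-33) = (25*(-25))*(-33) = -625*(-33) = 20625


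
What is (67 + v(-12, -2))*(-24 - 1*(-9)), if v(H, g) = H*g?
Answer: -1365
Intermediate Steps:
(67 + v(-12, -2))*(-24 - 1*(-9)) = (67 - 12*(-2))*(-24 - 1*(-9)) = (67 + 24)*(-24 + 9) = 91*(-15) = -1365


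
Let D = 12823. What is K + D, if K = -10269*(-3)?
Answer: 43630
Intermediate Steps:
K = 30807
K + D = 30807 + 12823 = 43630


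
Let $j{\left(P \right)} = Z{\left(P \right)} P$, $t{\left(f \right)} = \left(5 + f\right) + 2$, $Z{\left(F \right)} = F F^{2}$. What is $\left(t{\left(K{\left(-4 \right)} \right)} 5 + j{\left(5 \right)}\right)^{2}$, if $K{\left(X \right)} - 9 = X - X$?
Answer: $497025$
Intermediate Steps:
$Z{\left(F \right)} = F^{3}$
$K{\left(X \right)} = 9$ ($K{\left(X \right)} = 9 + \left(X - X\right) = 9 + 0 = 9$)
$t{\left(f \right)} = 7 + f$
$j{\left(P \right)} = P^{4}$ ($j{\left(P \right)} = P^{3} P = P^{4}$)
$\left(t{\left(K{\left(-4 \right)} \right)} 5 + j{\left(5 \right)}\right)^{2} = \left(\left(7 + 9\right) 5 + 5^{4}\right)^{2} = \left(16 \cdot 5 + 625\right)^{2} = \left(80 + 625\right)^{2} = 705^{2} = 497025$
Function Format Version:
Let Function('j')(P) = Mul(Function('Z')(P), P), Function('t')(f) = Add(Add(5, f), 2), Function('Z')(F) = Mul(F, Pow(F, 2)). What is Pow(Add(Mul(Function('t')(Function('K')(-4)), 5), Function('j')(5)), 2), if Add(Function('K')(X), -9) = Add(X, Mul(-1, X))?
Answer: 497025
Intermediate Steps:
Function('Z')(F) = Pow(F, 3)
Function('K')(X) = 9 (Function('K')(X) = Add(9, Add(X, Mul(-1, X))) = Add(9, 0) = 9)
Function('t')(f) = Add(7, f)
Function('j')(P) = Pow(P, 4) (Function('j')(P) = Mul(Pow(P, 3), P) = Pow(P, 4))
Pow(Add(Mul(Function('t')(Function('K')(-4)), 5), Function('j')(5)), 2) = Pow(Add(Mul(Add(7, 9), 5), Pow(5, 4)), 2) = Pow(Add(Mul(16, 5), 625), 2) = Pow(Add(80, 625), 2) = Pow(705, 2) = 497025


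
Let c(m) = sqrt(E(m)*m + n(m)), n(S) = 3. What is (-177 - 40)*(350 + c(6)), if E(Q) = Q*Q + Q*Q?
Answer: -75950 - 217*sqrt(435) ≈ -80476.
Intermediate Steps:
E(Q) = 2*Q**2 (E(Q) = Q**2 + Q**2 = 2*Q**2)
c(m) = sqrt(3 + 2*m**3) (c(m) = sqrt((2*m**2)*m + 3) = sqrt(2*m**3 + 3) = sqrt(3 + 2*m**3))
(-177 - 40)*(350 + c(6)) = (-177 - 40)*(350 + sqrt(3 + 2*6**3)) = -217*(350 + sqrt(3 + 2*216)) = -217*(350 + sqrt(3 + 432)) = -217*(350 + sqrt(435)) = -75950 - 217*sqrt(435)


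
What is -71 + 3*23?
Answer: -2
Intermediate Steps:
-71 + 3*23 = -71 + 69 = -2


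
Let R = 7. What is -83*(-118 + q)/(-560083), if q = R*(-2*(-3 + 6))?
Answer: -13280/560083 ≈ -0.023711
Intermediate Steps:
q = -42 (q = 7*(-2*(-3 + 6)) = 7*(-2*3) = 7*(-6) = -42)
-83*(-118 + q)/(-560083) = -83*(-118 - 42)/(-560083) = -83*(-160)*(-1/560083) = 13280*(-1/560083) = -13280/560083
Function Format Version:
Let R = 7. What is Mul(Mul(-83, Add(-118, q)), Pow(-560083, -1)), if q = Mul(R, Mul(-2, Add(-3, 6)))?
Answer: Rational(-13280, 560083) ≈ -0.023711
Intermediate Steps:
q = -42 (q = Mul(7, Mul(-2, Add(-3, 6))) = Mul(7, Mul(-2, 3)) = Mul(7, -6) = -42)
Mul(Mul(-83, Add(-118, q)), Pow(-560083, -1)) = Mul(Mul(-83, Add(-118, -42)), Pow(-560083, -1)) = Mul(Mul(-83, -160), Rational(-1, 560083)) = Mul(13280, Rational(-1, 560083)) = Rational(-13280, 560083)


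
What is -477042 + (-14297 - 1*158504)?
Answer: -649843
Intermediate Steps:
-477042 + (-14297 - 1*158504) = -477042 + (-14297 - 158504) = -477042 - 172801 = -649843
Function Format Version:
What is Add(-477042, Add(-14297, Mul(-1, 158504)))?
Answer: -649843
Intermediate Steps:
Add(-477042, Add(-14297, Mul(-1, 158504))) = Add(-477042, Add(-14297, -158504)) = Add(-477042, -172801) = -649843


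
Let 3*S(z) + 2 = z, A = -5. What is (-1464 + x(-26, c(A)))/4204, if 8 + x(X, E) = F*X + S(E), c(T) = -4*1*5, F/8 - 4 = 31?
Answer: -13139/6306 ≈ -2.0836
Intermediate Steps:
S(z) = -⅔ + z/3
F = 280 (F = 32 + 8*31 = 32 + 248 = 280)
c(T) = -20 (c(T) = -4*5 = -20)
x(X, E) = -26/3 + 280*X + E/3 (x(X, E) = -8 + (280*X + (-⅔ + E/3)) = -8 + (-⅔ + 280*X + E/3) = -26/3 + 280*X + E/3)
(-1464 + x(-26, c(A)))/4204 = (-1464 + (-26/3 + 280*(-26) + (⅓)*(-20)))/4204 = (-1464 + (-26/3 - 7280 - 20/3))*(1/4204) = (-1464 - 21886/3)*(1/4204) = -26278/3*1/4204 = -13139/6306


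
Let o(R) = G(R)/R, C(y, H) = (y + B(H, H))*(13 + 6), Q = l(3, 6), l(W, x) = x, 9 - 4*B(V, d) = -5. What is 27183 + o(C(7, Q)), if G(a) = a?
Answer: 27184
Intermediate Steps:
B(V, d) = 7/2 (B(V, d) = 9/4 - ¼*(-5) = 9/4 + 5/4 = 7/2)
Q = 6
C(y, H) = 133/2 + 19*y (C(y, H) = (y + 7/2)*(13 + 6) = (7/2 + y)*19 = 133/2 + 19*y)
o(R) = 1 (o(R) = R/R = 1)
27183 + o(C(7, Q)) = 27183 + 1 = 27184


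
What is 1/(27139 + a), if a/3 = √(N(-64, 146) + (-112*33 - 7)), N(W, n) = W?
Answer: 27139/736559224 - 3*I*√3767/736559224 ≈ 3.6846e-5 - 2.4998e-7*I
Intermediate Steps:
a = 3*I*√3767 (a = 3*√(-64 + (-112*33 - 7)) = 3*√(-64 + (-3696 - 7)) = 3*√(-64 - 3703) = 3*√(-3767) = 3*(I*√3767) = 3*I*√3767 ≈ 184.13*I)
1/(27139 + a) = 1/(27139 + 3*I*√3767)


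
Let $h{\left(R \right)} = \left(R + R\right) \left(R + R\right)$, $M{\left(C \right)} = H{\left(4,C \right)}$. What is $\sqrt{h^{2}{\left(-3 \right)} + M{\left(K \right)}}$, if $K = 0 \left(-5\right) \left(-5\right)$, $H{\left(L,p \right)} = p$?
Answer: $36$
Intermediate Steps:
$K = 0$ ($K = 0 \left(-5\right) = 0$)
$M{\left(C \right)} = C$
$h{\left(R \right)} = 4 R^{2}$ ($h{\left(R \right)} = 2 R 2 R = 4 R^{2}$)
$\sqrt{h^{2}{\left(-3 \right)} + M{\left(K \right)}} = \sqrt{\left(4 \left(-3\right)^{2}\right)^{2} + 0} = \sqrt{\left(4 \cdot 9\right)^{2} + 0} = \sqrt{36^{2} + 0} = \sqrt{1296 + 0} = \sqrt{1296} = 36$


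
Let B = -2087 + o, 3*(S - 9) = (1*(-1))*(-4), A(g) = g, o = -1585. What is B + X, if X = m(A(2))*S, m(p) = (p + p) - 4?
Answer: -3672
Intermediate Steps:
S = 31/3 (S = 9 + ((1*(-1))*(-4))/3 = 9 + (-1*(-4))/3 = 9 + (⅓)*4 = 9 + 4/3 = 31/3 ≈ 10.333)
m(p) = -4 + 2*p (m(p) = 2*p - 4 = -4 + 2*p)
B = -3672 (B = -2087 - 1585 = -3672)
X = 0 (X = (-4 + 2*2)*(31/3) = (-4 + 4)*(31/3) = 0*(31/3) = 0)
B + X = -3672 + 0 = -3672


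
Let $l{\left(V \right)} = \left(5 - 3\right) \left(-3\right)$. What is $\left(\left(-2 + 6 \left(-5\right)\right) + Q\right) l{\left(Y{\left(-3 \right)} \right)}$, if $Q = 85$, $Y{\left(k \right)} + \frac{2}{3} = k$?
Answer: $-318$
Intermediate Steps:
$Y{\left(k \right)} = - \frac{2}{3} + k$
$l{\left(V \right)} = -6$ ($l{\left(V \right)} = 2 \left(-3\right) = -6$)
$\left(\left(-2 + 6 \left(-5\right)\right) + Q\right) l{\left(Y{\left(-3 \right)} \right)} = \left(\left(-2 + 6 \left(-5\right)\right) + 85\right) \left(-6\right) = \left(\left(-2 - 30\right) + 85\right) \left(-6\right) = \left(-32 + 85\right) \left(-6\right) = 53 \left(-6\right) = -318$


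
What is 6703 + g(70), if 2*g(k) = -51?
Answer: 13355/2 ≈ 6677.5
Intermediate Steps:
g(k) = -51/2 (g(k) = (½)*(-51) = -51/2)
6703 + g(70) = 6703 - 51/2 = 13355/2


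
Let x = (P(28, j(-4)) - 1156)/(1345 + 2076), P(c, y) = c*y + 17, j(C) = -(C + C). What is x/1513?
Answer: -915/5175973 ≈ -0.00017678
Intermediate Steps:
j(C) = -2*C
P(c, y) = 17 + c*y
x = -915/3421 (x = ((17 + 28*(-2*(-4))) - 1156)/(1345 + 2076) = ((17 + 28*8) - 1156)/3421 = ((17 + 224) - 1156)*(1/3421) = (241 - 1156)*(1/3421) = -915*1/3421 = -915/3421 ≈ -0.26747)
x/1513 = -915/3421/1513 = -915/3421*1/1513 = -915/5175973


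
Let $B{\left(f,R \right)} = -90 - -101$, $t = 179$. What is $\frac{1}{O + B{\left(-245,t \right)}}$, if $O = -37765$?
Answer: $- \frac{1}{37754} \approx -2.6487 \cdot 10^{-5}$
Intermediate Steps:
$B{\left(f,R \right)} = 11$ ($B{\left(f,R \right)} = -90 + 101 = 11$)
$\frac{1}{O + B{\left(-245,t \right)}} = \frac{1}{-37765 + 11} = \frac{1}{-37754} = - \frac{1}{37754}$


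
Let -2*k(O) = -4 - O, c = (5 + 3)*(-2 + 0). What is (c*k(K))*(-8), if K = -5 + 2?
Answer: 64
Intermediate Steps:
c = -16 (c = 8*(-2) = -16)
K = -3
k(O) = 2 + O/2 (k(O) = -(-4 - O)/2 = 2 + O/2)
(c*k(K))*(-8) = -16*(2 + (½)*(-3))*(-8) = -16*(2 - 3/2)*(-8) = -16*½*(-8) = -8*(-8) = 64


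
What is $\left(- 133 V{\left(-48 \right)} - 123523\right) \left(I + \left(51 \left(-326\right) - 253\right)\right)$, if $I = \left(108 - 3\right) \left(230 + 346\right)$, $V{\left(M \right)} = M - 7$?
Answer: $-5066785008$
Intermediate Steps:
$V{\left(M \right)} = -7 + M$
$I = 60480$ ($I = 105 \cdot 576 = 60480$)
$\left(- 133 V{\left(-48 \right)} - 123523\right) \left(I + \left(51 \left(-326\right) - 253\right)\right) = \left(- 133 \left(-7 - 48\right) - 123523\right) \left(60480 + \left(51 \left(-326\right) - 253\right)\right) = \left(\left(-133\right) \left(-55\right) - 123523\right) \left(60480 - 16879\right) = \left(7315 - 123523\right) \left(60480 - 16879\right) = \left(-116208\right) 43601 = -5066785008$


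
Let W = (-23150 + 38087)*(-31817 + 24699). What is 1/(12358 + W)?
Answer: -1/106309208 ≈ -9.4065e-9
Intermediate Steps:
W = -106321566 (W = 14937*(-7118) = -106321566)
1/(12358 + W) = 1/(12358 - 106321566) = 1/(-106309208) = -1/106309208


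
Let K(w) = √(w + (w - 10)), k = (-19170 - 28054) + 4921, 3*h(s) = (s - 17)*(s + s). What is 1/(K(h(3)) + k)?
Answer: -14101/596514625 - I*√66/1789543875 ≈ -2.3639e-5 - 4.5397e-9*I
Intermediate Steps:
h(s) = 2*s*(-17 + s)/3 (h(s) = ((s - 17)*(s + s))/3 = ((-17 + s)*(2*s))/3 = (2*s*(-17 + s))/3 = 2*s*(-17 + s)/3)
k = -42303 (k = -47224 + 4921 = -42303)
K(w) = √(-10 + 2*w) (K(w) = √(w + (-10 + w)) = √(-10 + 2*w))
1/(K(h(3)) + k) = 1/(√(-10 + 2*((⅔)*3*(-17 + 3))) - 42303) = 1/(√(-10 + 2*((⅔)*3*(-14))) - 42303) = 1/(√(-10 + 2*(-28)) - 42303) = 1/(√(-10 - 56) - 42303) = 1/(√(-66) - 42303) = 1/(I*√66 - 42303) = 1/(-42303 + I*√66)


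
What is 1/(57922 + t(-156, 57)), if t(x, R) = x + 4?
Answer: 1/57770 ≈ 1.7310e-5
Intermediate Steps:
t(x, R) = 4 + x
1/(57922 + t(-156, 57)) = 1/(57922 + (4 - 156)) = 1/(57922 - 152) = 1/57770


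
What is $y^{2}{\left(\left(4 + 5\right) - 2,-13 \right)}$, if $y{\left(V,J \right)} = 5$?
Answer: $25$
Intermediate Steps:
$y^{2}{\left(\left(4 + 5\right) - 2,-13 \right)} = 5^{2} = 25$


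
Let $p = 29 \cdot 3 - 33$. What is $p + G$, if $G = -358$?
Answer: $-304$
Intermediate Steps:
$p = 54$ ($p = 87 - 33 = 54$)
$p + G = 54 - 358 = -304$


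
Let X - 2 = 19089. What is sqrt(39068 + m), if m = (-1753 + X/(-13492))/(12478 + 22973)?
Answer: sqrt(27585779739896602887)/26572494 ≈ 197.66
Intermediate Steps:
X = 19091 (X = 2 + 19089 = 19091)
m = -2630063/53144988 (m = (-1753 + 19091/(-13492))/(12478 + 22973) = (-1753 + 19091*(-1/13492))/35451 = (-1753 - 19091/13492)*(1/35451) = -23670567/13492*1/35451 = -2630063/53144988 ≈ -0.049488)
sqrt(39068 + m) = sqrt(39068 - 2630063/53144988) = sqrt(2076265761121/53144988) = sqrt(27585779739896602887)/26572494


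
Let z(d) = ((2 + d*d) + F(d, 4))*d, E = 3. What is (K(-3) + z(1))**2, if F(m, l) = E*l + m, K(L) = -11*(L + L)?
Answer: 6724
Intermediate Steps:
K(L) = -22*L
F(m, l) = m + 3*l (F(m, l) = 3*l + m = m + 3*l)
z(d) = d*(14 + d + d**2) (z(d) = ((2 + d*d) + (d + 3*4))*d = ((2 + d**2) + (d + 12))*d = ((2 + d**2) + (12 + d))*d = (14 + d + d**2)*d = d*(14 + d + d**2))
(K(-3) + z(1))**2 = (-22*(-3) + 1*(14 + 1 + 1**2))**2 = (66 + 1*(14 + 1 + 1))**2 = (66 + 1*16)**2 = (66 + 16)**2 = 82**2 = 6724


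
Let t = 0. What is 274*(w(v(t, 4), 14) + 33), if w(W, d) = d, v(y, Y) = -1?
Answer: 12878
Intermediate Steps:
274*(w(v(t, 4), 14) + 33) = 274*(14 + 33) = 274*47 = 12878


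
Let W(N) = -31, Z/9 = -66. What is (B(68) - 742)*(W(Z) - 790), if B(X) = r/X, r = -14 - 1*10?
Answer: 10361020/17 ≈ 6.0947e+5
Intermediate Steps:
Z = -594 (Z = 9*(-66) = -594)
r = -24 (r = -14 - 10 = -24)
B(X) = -24/X
(B(68) - 742)*(W(Z) - 790) = (-24/68 - 742)*(-31 - 790) = (-24*1/68 - 742)*(-821) = (-6/17 - 742)*(-821) = -12620/17*(-821) = 10361020/17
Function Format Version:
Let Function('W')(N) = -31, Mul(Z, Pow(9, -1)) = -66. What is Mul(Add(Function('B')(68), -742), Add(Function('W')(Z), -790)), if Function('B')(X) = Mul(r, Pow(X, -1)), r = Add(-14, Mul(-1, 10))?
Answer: Rational(10361020, 17) ≈ 6.0947e+5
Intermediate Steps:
Z = -594 (Z = Mul(9, -66) = -594)
r = -24 (r = Add(-14, -10) = -24)
Function('B')(X) = Mul(-24, Pow(X, -1))
Mul(Add(Function('B')(68), -742), Add(Function('W')(Z), -790)) = Mul(Add(Mul(-24, Pow(68, -1)), -742), Add(-31, -790)) = Mul(Add(Mul(-24, Rational(1, 68)), -742), -821) = Mul(Add(Rational(-6, 17), -742), -821) = Mul(Rational(-12620, 17), -821) = Rational(10361020, 17)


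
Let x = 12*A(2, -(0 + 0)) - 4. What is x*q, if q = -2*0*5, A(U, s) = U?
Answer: 0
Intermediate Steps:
x = 20 (x = 12*2 - 4 = 24 - 4 = 20)
q = 0 (q = 0*5 = 0)
x*q = 20*0 = 0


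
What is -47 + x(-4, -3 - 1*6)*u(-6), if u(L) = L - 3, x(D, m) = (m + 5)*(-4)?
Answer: -191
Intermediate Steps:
x(D, m) = -20 - 4*m (x(D, m) = (5 + m)*(-4) = -20 - 4*m)
u(L) = -3 + L
-47 + x(-4, -3 - 1*6)*u(-6) = -47 + (-20 - 4*(-3 - 1*6))*(-3 - 6) = -47 + (-20 - 4*(-3 - 6))*(-9) = -47 + (-20 - 4*(-9))*(-9) = -47 + (-20 + 36)*(-9) = -47 + 16*(-9) = -47 - 144 = -191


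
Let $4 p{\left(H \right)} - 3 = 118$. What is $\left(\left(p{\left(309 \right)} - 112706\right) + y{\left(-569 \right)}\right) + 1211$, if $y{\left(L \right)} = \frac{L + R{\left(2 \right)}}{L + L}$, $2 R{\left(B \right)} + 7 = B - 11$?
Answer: $- \frac{253692617}{2276} \approx -1.1146 \cdot 10^{5}$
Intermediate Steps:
$R{\left(B \right)} = -9 + \frac{B}{2}$ ($R{\left(B \right)} = - \frac{7}{2} + \frac{B - 11}{2} = - \frac{7}{2} + \frac{-11 + B}{2} = - \frac{7}{2} + \left(- \frac{11}{2} + \frac{B}{2}\right) = -9 + \frac{B}{2}$)
$p{\left(H \right)} = \frac{121}{4}$ ($p{\left(H \right)} = \frac{3}{4} + \frac{1}{4} \cdot 118 = \frac{3}{4} + \frac{59}{2} = \frac{121}{4}$)
$y{\left(L \right)} = \frac{-8 + L}{2 L}$ ($y{\left(L \right)} = \frac{L + \left(-9 + \frac{1}{2} \cdot 2\right)}{L + L} = \frac{L + \left(-9 + 1\right)}{2 L} = \left(L - 8\right) \frac{1}{2 L} = \left(-8 + L\right) \frac{1}{2 L} = \frac{-8 + L}{2 L}$)
$\left(\left(p{\left(309 \right)} - 112706\right) + y{\left(-569 \right)}\right) + 1211 = \left(\left(\frac{121}{4} - 112706\right) + \frac{-8 - 569}{2 \left(-569\right)}\right) + 1211 = \left(\left(\frac{121}{4} - 112706\right) + \frac{1}{2} \left(- \frac{1}{569}\right) \left(-577\right)\right) + 1211 = \left(- \frac{450703}{4} + \frac{577}{1138}\right) + 1211 = - \frac{256448853}{2276} + 1211 = - \frac{253692617}{2276}$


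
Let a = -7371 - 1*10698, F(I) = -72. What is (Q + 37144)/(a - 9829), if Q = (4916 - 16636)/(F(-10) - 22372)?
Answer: -104208957/78267839 ≈ -1.3314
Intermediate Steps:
a = -18069 (a = -7371 - 10698 = -18069)
Q = 2930/5611 (Q = (4916 - 16636)/(-72 - 22372) = -11720/(-22444) = -11720*(-1/22444) = 2930/5611 ≈ 0.52219)
(Q + 37144)/(a - 9829) = (2930/5611 + 37144)/(-18069 - 9829) = (208417914/5611)/(-27898) = (208417914/5611)*(-1/27898) = -104208957/78267839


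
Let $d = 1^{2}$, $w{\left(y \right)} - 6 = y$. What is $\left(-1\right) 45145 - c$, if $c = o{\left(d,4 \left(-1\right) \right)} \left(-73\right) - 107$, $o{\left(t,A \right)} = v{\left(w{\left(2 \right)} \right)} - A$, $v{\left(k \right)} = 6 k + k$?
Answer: $-40658$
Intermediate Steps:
$w{\left(y \right)} = 6 + y$
$v{\left(k \right)} = 7 k$
$d = 1$
$o{\left(t,A \right)} = 56 - A$ ($o{\left(t,A \right)} = 7 \left(6 + 2\right) - A = 7 \cdot 8 - A = 56 - A$)
$c = -4487$ ($c = \left(56 - 4 \left(-1\right)\right) \left(-73\right) - 107 = \left(56 - -4\right) \left(-73\right) - 107 = \left(56 + 4\right) \left(-73\right) - 107 = 60 \left(-73\right) - 107 = -4380 - 107 = -4487$)
$\left(-1\right) 45145 - c = \left(-1\right) 45145 - -4487 = -45145 + 4487 = -40658$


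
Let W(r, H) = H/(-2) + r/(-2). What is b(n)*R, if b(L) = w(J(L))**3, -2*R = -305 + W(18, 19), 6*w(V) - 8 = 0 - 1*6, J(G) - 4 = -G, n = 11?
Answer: 647/108 ≈ 5.9907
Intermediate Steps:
W(r, H) = -H/2 - r/2 (W(r, H) = H*(-1/2) + r*(-1/2) = -H/2 - r/2)
J(G) = 4 - G
w(V) = 1/3 (w(V) = 4/3 + (0 - 1*6)/6 = 4/3 + (0 - 6)/6 = 4/3 + (1/6)*(-6) = 4/3 - 1 = 1/3)
R = 647/4 (R = -(-305 + (-1/2*19 - 1/2*18))/2 = -(-305 + (-19/2 - 9))/2 = -(-305 - 37/2)/2 = -1/2*(-647/2) = 647/4 ≈ 161.75)
b(L) = 1/27 (b(L) = (1/3)**3 = 1/27)
b(n)*R = (1/27)*(647/4) = 647/108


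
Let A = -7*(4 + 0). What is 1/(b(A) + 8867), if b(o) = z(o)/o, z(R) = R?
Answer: 1/8868 ≈ 0.00011277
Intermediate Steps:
A = -28 (A = -7*4 = -28)
b(o) = 1 (b(o) = o/o = 1)
1/(b(A) + 8867) = 1/(1 + 8867) = 1/8868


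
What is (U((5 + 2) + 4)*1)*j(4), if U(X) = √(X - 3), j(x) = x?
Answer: 8*√2 ≈ 11.314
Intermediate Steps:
U(X) = √(-3 + X)
(U((5 + 2) + 4)*1)*j(4) = (√(-3 + ((5 + 2) + 4))*1)*4 = (√(-3 + (7 + 4))*1)*4 = (√(-3 + 11)*1)*4 = (√8*1)*4 = ((2*√2)*1)*4 = (2*√2)*4 = 8*√2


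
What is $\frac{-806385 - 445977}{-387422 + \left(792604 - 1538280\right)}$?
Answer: $\frac{626181}{566549} \approx 1.1053$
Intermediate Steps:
$\frac{-806385 - 445977}{-387422 + \left(792604 - 1538280\right)} = - \frac{1252362}{-387422 + \left(792604 - 1538280\right)} = - \frac{1252362}{-387422 - 745676} = - \frac{1252362}{-1133098} = \left(-1252362\right) \left(- \frac{1}{1133098}\right) = \frac{626181}{566549}$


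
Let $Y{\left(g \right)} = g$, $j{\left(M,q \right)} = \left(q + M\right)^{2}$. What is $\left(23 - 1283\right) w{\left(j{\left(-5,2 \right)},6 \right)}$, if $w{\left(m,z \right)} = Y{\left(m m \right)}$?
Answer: $-102060$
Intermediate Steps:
$j{\left(M,q \right)} = \left(M + q\right)^{2}$
$w{\left(m,z \right)} = m^{2}$ ($w{\left(m,z \right)} = m m = m^{2}$)
$\left(23 - 1283\right) w{\left(j{\left(-5,2 \right)},6 \right)} = \left(23 - 1283\right) \left(\left(-5 + 2\right)^{2}\right)^{2} = - 1260 \left(\left(-3\right)^{2}\right)^{2} = - 1260 \cdot 9^{2} = \left(-1260\right) 81 = -102060$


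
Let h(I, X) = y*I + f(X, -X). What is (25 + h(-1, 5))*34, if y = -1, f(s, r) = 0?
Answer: 884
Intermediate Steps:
h(I, X) = -I (h(I, X) = -I + 0 = -I)
(25 + h(-1, 5))*34 = (25 - 1*(-1))*34 = (25 + 1)*34 = 26*34 = 884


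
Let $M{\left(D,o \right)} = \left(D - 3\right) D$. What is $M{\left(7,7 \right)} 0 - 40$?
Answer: $-40$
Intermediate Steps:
$M{\left(D,o \right)} = D \left(-3 + D\right)$ ($M{\left(D,o \right)} = \left(-3 + D\right) D = D \left(-3 + D\right)$)
$M{\left(7,7 \right)} 0 - 40 = 7 \left(-3 + 7\right) 0 - 40 = 7 \cdot 4 \cdot 0 - 40 = 28 \cdot 0 - 40 = 0 - 40 = -40$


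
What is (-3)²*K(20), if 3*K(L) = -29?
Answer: -87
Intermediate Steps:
K(L) = -29/3 (K(L) = (⅓)*(-29) = -29/3)
(-3)²*K(20) = (-3)²*(-29/3) = 9*(-29/3) = -87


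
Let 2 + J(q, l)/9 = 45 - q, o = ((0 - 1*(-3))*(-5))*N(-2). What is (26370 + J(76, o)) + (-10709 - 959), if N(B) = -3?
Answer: 14405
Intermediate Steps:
o = 45 (o = ((0 - 1*(-3))*(-5))*(-3) = ((0 + 3)*(-5))*(-3) = (3*(-5))*(-3) = -15*(-3) = 45)
J(q, l) = 387 - 9*q (J(q, l) = -18 + 9*(45 - q) = -18 + (405 - 9*q) = 387 - 9*q)
(26370 + J(76, o)) + (-10709 - 959) = (26370 + (387 - 9*76)) + (-10709 - 959) = (26370 + (387 - 684)) - 11668 = (26370 - 297) - 11668 = 26073 - 11668 = 14405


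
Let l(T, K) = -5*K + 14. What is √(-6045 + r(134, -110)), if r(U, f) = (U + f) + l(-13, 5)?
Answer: 4*I*√377 ≈ 77.666*I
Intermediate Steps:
l(T, K) = 14 - 5*K
r(U, f) = -11 + U + f (r(U, f) = (U + f) + (14 - 5*5) = (U + f) + (14 - 25) = (U + f) - 11 = -11 + U + f)
√(-6045 + r(134, -110)) = √(-6045 + (-11 + 134 - 110)) = √(-6045 + 13) = √(-6032) = 4*I*√377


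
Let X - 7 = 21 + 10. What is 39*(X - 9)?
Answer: 1131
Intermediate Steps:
X = 38 (X = 7 + (21 + 10) = 7 + 31 = 38)
39*(X - 9) = 39*(38 - 9) = 39*29 = 1131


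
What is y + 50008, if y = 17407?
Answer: 67415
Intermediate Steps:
y + 50008 = 17407 + 50008 = 67415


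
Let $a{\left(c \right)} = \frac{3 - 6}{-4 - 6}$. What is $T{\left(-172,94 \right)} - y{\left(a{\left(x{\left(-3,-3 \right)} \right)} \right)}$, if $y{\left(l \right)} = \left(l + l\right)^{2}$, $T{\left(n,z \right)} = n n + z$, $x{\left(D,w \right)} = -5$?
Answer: $\frac{741941}{25} \approx 29678.0$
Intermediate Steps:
$T{\left(n,z \right)} = z + n^{2}$ ($T{\left(n,z \right)} = n^{2} + z = z + n^{2}$)
$a{\left(c \right)} = \frac{3}{10}$ ($a{\left(c \right)} = - \frac{3}{-10} = \left(-3\right) \left(- \frac{1}{10}\right) = \frac{3}{10}$)
$y{\left(l \right)} = 4 l^{2}$ ($y{\left(l \right)} = \left(2 l\right)^{2} = 4 l^{2}$)
$T{\left(-172,94 \right)} - y{\left(a{\left(x{\left(-3,-3 \right)} \right)} \right)} = \left(94 + \left(-172\right)^{2}\right) - 4 \left(\frac{3}{10}\right)^{2} = \left(94 + 29584\right) - 4 \cdot \frac{9}{100} = 29678 - \frac{9}{25} = \frac{741941}{25}$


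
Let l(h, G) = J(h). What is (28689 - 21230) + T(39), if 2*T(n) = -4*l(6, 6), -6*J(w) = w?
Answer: 7461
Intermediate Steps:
J(w) = -w/6
l(h, G) = -h/6
T(n) = 2 (T(n) = (-(-2)*6/3)/2 = (-4*(-1))/2 = (½)*4 = 2)
(28689 - 21230) + T(39) = (28689 - 21230) + 2 = 7459 + 2 = 7461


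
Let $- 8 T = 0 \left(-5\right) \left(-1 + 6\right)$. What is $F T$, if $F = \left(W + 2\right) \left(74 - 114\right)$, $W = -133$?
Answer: $0$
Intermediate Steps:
$F = 5240$ ($F = \left(-133 + 2\right) \left(74 - 114\right) = \left(-131\right) \left(-40\right) = 5240$)
$T = 0$ ($T = - \frac{0 \left(-5\right) \left(-1 + 6\right)}{8} = - \frac{0 \cdot 5}{8} = \left(- \frac{1}{8}\right) 0 = 0$)
$F T = 5240 \cdot 0 = 0$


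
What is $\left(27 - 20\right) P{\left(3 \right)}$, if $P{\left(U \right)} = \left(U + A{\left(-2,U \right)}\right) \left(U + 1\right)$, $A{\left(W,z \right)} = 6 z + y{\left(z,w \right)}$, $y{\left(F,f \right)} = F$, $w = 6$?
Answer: $672$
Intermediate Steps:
$A{\left(W,z \right)} = 7 z$ ($A{\left(W,z \right)} = 6 z + z = 7 z$)
$P{\left(U \right)} = 8 U \left(1 + U\right)$ ($P{\left(U \right)} = \left(U + 7 U\right) \left(U + 1\right) = 8 U \left(1 + U\right)$)
$\left(27 - 20\right) P{\left(3 \right)} = \left(27 - 20\right) 8 \cdot 3 \left(1 + 3\right) = 7 \cdot 8 \cdot 3 \cdot 4 = 7 \cdot 96 = 672$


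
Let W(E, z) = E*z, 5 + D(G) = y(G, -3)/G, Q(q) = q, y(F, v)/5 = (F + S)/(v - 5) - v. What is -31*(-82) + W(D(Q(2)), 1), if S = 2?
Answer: 10173/4 ≈ 2543.3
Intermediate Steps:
y(F, v) = -5*v + 5*(2 + F)/(-5 + v) (y(F, v) = 5*((F + 2)/(v - 5) - v) = 5*((2 + F)/(-5 + v) - v) = 5*(-v + (2 + F)/(-5 + v)) = -5*v + 5*(2 + F)/(-5 + v))
D(G) = -5 + (55/4 - 5*G/8)/G (D(G) = -5 + (5*(2 + G - 1*(-3)**2 + 5*(-3))/(-5 - 3))/G = -5 + (5*(2 + G - 1*9 - 15)/(-8))/G = -5 + (5*(-1/8)*(2 + G - 9 - 15))/G = -5 + (5*(-1/8)*(-22 + G))/G = -5 + (55/4 - 5*G/8)/G)
-31*(-82) + W(D(Q(2)), 1) = -31*(-82) + ((5/8)*(22 - 9*2)/2)*1 = 2542 + ((5/8)*(1/2)*(22 - 18))*1 = 2542 + ((5/8)*(1/2)*4)*1 = 2542 + (5/4)*1 = 2542 + 5/4 = 10173/4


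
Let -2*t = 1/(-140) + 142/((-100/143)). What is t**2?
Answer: 20205769609/1960000 ≈ 10309.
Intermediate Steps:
t = 142147/1400 (t = -(1/(-140) + 142/((-100/143)))/2 = -(1*(-1/140) + 142/((-100*1/143)))/2 = -(-1/140 + 142/(-100/143))/2 = -(-1/140 + 142*(-143/100))/2 = -(-1/140 - 10153/50)/2 = -1/2*(-142147/700) = 142147/1400 ≈ 101.53)
t**2 = (142147/1400)**2 = 20205769609/1960000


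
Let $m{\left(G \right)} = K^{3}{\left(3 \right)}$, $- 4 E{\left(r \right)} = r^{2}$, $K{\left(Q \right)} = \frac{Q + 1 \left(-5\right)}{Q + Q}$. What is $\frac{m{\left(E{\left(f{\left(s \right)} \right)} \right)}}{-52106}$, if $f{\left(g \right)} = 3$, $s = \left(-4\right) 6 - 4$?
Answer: $\frac{1}{1406862} \approx 7.108 \cdot 10^{-7}$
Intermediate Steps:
$s = -28$ ($s = -24 - 4 = -28$)
$K{\left(Q \right)} = \frac{-5 + Q}{2 Q}$ ($K{\left(Q \right)} = \frac{Q - 5}{2 Q} = \left(-5 + Q\right) \frac{1}{2 Q} = \frac{-5 + Q}{2 Q}$)
$E{\left(r \right)} = - \frac{r^{2}}{4}$
$m{\left(G \right)} = - \frac{1}{27}$ ($m{\left(G \right)} = \left(\frac{-5 + 3}{2 \cdot 3}\right)^{3} = \left(\frac{1}{2} \cdot \frac{1}{3} \left(-2\right)\right)^{3} = \left(- \frac{1}{3}\right)^{3} = - \frac{1}{27}$)
$\frac{m{\left(E{\left(f{\left(s \right)} \right)} \right)}}{-52106} = - \frac{1}{27 \left(-52106\right)} = \left(- \frac{1}{27}\right) \left(- \frac{1}{52106}\right) = \frac{1}{1406862}$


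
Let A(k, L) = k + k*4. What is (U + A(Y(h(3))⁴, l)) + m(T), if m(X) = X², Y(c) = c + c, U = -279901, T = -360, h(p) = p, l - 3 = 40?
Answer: -143821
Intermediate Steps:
l = 43 (l = 3 + 40 = 43)
Y(c) = 2*c
A(k, L) = 5*k (A(k, L) = k + 4*k = 5*k)
(U + A(Y(h(3))⁴, l)) + m(T) = (-279901 + 5*(2*3)⁴) + (-360)² = (-279901 + 5*6⁴) + 129600 = (-279901 + 5*1296) + 129600 = (-279901 + 6480) + 129600 = -273421 + 129600 = -143821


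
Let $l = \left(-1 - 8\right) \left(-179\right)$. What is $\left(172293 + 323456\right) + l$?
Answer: $497360$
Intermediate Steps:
$l = 1611$ ($l = \left(-9\right) \left(-179\right) = 1611$)
$\left(172293 + 323456\right) + l = \left(172293 + 323456\right) + 1611 = 495749 + 1611 = 497360$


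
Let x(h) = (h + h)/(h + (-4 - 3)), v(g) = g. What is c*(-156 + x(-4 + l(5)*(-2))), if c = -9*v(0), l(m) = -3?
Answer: 0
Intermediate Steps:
x(h) = 2*h/(-7 + h) (x(h) = (2*h)/(h - 7) = (2*h)/(-7 + h) = 2*h/(-7 + h))
c = 0 (c = -9*0 = 0)
c*(-156 + x(-4 + l(5)*(-2))) = 0*(-156 + 2*(-4 - 3*(-2))/(-7 + (-4 - 3*(-2)))) = 0*(-156 + 2*(-4 + 6)/(-7 + (-4 + 6))) = 0*(-156 + 2*2/(-7 + 2)) = 0*(-156 + 2*2/(-5)) = 0*(-156 + 2*2*(-⅕)) = 0*(-156 - ⅘) = 0*(-784/5) = 0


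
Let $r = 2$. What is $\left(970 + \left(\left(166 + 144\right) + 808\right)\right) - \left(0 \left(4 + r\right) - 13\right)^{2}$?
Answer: $1919$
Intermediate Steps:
$\left(970 + \left(\left(166 + 144\right) + 808\right)\right) - \left(0 \left(4 + r\right) - 13\right)^{2} = \left(970 + \left(\left(166 + 144\right) + 808\right)\right) - \left(0 \left(4 + 2\right) - 13\right)^{2} = \left(970 + \left(310 + 808\right)\right) - \left(0 \cdot 6 - 13\right)^{2} = \left(970 + 1118\right) - \left(0 - 13\right)^{2} = 2088 - \left(-13\right)^{2} = 2088 - 169 = 1919$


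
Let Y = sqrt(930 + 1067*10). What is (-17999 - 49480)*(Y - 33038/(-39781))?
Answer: -2229371202/39781 - 1349580*sqrt(29) ≈ -7.3238e+6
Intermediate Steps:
Y = 20*sqrt(29) (Y = sqrt(930 + 10670) = sqrt(11600) = 20*sqrt(29) ≈ 107.70)
(-17999 - 49480)*(Y - 33038/(-39781)) = (-17999 - 49480)*(20*sqrt(29) - 33038/(-39781)) = -67479*(20*sqrt(29) - 33038*(-1/39781)) = -67479*(20*sqrt(29) + 33038/39781) = -67479*(33038/39781 + 20*sqrt(29)) = -2229371202/39781 - 1349580*sqrt(29)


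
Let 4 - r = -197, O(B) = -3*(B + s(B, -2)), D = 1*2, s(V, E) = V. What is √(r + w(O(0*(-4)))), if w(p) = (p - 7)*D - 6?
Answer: √181 ≈ 13.454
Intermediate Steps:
D = 2
O(B) = -6*B (O(B) = -3*(B + B) = -6*B)
w(p) = -20 + 2*p (w(p) = (p - 7)*2 - 6 = (-7 + p)*2 - 6 = (-14 + 2*p) - 6 = -20 + 2*p)
r = 201 (r = 4 - 1*(-197) = 4 + 197 = 201)
√(r + w(O(0*(-4)))) = √(201 + (-20 + 2*(-0*(-4)))) = √(201 + (-20 + 2*(-6*0))) = √(201 + (-20 + 2*0)) = √(201 + (-20 + 0)) = √(201 - 20) = √181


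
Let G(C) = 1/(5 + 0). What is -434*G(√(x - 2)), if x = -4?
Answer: -434/5 ≈ -86.800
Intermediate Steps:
G(C) = ⅕ (G(C) = 1/5 = ⅕)
-434*G(√(x - 2)) = -434*⅕ = -434/5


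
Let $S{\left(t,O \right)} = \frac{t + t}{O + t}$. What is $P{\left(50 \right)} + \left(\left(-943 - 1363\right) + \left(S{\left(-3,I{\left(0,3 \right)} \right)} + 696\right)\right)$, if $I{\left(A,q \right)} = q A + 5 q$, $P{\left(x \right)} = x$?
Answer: $- \frac{3121}{2} \approx -1560.5$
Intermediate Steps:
$I{\left(A,q \right)} = 5 q + A q$ ($I{\left(A,q \right)} = A q + 5 q = 5 q + A q$)
$S{\left(t,O \right)} = \frac{2 t}{O + t}$
$P{\left(50 \right)} + \left(\left(-943 - 1363\right) + \left(S{\left(-3,I{\left(0,3 \right)} \right)} + 696\right)\right) = 50 + \left(\left(-943 - 1363\right) + \left(2 \left(-3\right) \frac{1}{3 \left(5 + 0\right) - 3} + 696\right)\right) = 50 + \left(\left(-943 - 1363\right) + \left(2 \left(-3\right) \frac{1}{3 \cdot 5 - 3} + 696\right)\right) = 50 - \left(1610 + \frac{6}{15 - 3}\right) = 50 - \left(1610 + \frac{1}{2}\right) = 50 + \left(-2306 + \left(- \frac{1}{2} + 696\right)\right) = 50 + \left(-2306 + \frac{1391}{2}\right) = 50 - \frac{3221}{2} = - \frac{3121}{2}$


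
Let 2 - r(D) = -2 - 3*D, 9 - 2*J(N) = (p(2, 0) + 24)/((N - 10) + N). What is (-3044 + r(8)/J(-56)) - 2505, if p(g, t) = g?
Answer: -1557561/281 ≈ -5542.9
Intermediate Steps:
J(N) = 9/2 - 13/(-10 + 2*N) (J(N) = 9/2 - (2 + 24)/(2*((N - 10) + N)) = 9/2 - 13/((-10 + N) + N) = 9/2 - 13/(-10 + 2*N))
r(D) = 4 + 3*D (r(D) = 2 - (-2 - 3*D) = 2 + (2 + 3*D) = 4 + 3*D)
(-3044 + r(8)/J(-56)) - 2505 = (-3044 + (4 + 3*8)/(((-58 + 9*(-56))/(2*(-5 - 56))))) - 2505 = (-3044 + (4 + 24)/(((1/2)*(-58 - 504)/(-61)))) - 2505 = (-3044 + 28/(((1/2)*(-1/61)*(-562)))) - 2505 = (-3044 + 28/(281/61)) - 2505 = (-3044 + 28*(61/281)) - 2505 = (-3044 + 1708/281) - 2505 = -853656/281 - 2505 = -1557561/281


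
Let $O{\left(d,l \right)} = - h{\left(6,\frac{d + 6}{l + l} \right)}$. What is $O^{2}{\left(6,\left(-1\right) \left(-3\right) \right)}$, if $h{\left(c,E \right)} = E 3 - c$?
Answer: $0$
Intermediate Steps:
$h{\left(c,E \right)} = - c + 3 E$ ($h{\left(c,E \right)} = 3 E - c = - c + 3 E$)
$O{\left(d,l \right)} = 6 - \frac{3 \left(6 + d\right)}{2 l}$ ($O{\left(d,l \right)} = - (\left(-1\right) 6 + 3 \frac{d + 6}{l + l}) = - (-6 + 3 \frac{6 + d}{2 l}) = - (-6 + \frac{3 \left(6 + d\right)}{2 l}) = 6 - \frac{3 \left(6 + d\right)}{2 l}$)
$O^{2}{\left(6,\left(-1\right) \left(-3\right) \right)} = \left(\frac{3 \left(-6 - 6 + 4 \left(\left(-1\right) \left(-3\right)\right)\right)}{2 \left(\left(-1\right) \left(-3\right)\right)}\right)^{2} = \left(\frac{3 \left(-6 - 6 + 4 \cdot 3\right)}{2 \cdot 3}\right)^{2} = \left(\frac{3}{2} \cdot \frac{1}{3} \left(-6 - 6 + 12\right)\right)^{2} = \left(\frac{3}{2} \cdot \frac{1}{3} \cdot 0\right)^{2} = 0^{2} = 0$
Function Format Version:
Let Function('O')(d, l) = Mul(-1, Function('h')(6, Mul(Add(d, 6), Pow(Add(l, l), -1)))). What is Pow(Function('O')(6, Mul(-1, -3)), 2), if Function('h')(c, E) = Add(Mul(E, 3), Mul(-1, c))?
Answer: 0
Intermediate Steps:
Function('h')(c, E) = Add(Mul(-1, c), Mul(3, E)) (Function('h')(c, E) = Add(Mul(3, E), Mul(-1, c)) = Add(Mul(-1, c), Mul(3, E)))
Function('O')(d, l) = Add(6, Mul(Rational(-3, 2), Pow(l, -1), Add(6, d))) (Function('O')(d, l) = Mul(-1, Add(Mul(-1, 6), Mul(3, Mul(Add(d, 6), Pow(Add(l, l), -1))))) = Mul(-1, Add(-6, Mul(3, Mul(Add(6, d), Pow(Mul(2, l), -1))))) = Mul(-1, Add(-6, Mul(3, Mul(Add(6, d), Mul(Rational(1, 2), Pow(l, -1)))))) = Mul(-1, Add(-6, Mul(3, Mul(Rational(1, 2), Pow(l, -1), Add(6, d))))) = Mul(-1, Add(-6, Mul(Rational(3, 2), Pow(l, -1), Add(6, d)))) = Add(6, Mul(Rational(-3, 2), Pow(l, -1), Add(6, d))))
Pow(Function('O')(6, Mul(-1, -3)), 2) = Pow(Mul(Rational(3, 2), Pow(Mul(-1, -3), -1), Add(-6, Mul(-1, 6), Mul(4, Mul(-1, -3)))), 2) = Pow(Mul(Rational(3, 2), Pow(3, -1), Add(-6, -6, Mul(4, 3))), 2) = Pow(Mul(Rational(3, 2), Rational(1, 3), Add(-6, -6, 12)), 2) = Pow(Mul(Rational(3, 2), Rational(1, 3), 0), 2) = Pow(0, 2) = 0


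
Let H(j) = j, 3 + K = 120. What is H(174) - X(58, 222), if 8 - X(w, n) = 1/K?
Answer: 19423/117 ≈ 166.01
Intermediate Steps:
K = 117 (K = -3 + 120 = 117)
X(w, n) = 935/117 (X(w, n) = 8 - 1/117 = 935/117)
H(174) - X(58, 222) = 174 - 1*935/117 = 174 - 935/117 = 19423/117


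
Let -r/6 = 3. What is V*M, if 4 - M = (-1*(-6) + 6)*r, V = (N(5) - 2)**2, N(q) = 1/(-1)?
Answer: 1980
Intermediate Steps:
r = -18 (r = -6*3 = -18)
N(q) = -1
V = 9 (V = (-1 - 2)**2 = (-3)**2 = 9)
M = 220 (M = 4 - (-1*(-6) + 6)*(-18) = 4 - (6 + 6)*(-18) = 4 - 12*(-18) = 4 - 1*(-216) = 4 + 216 = 220)
V*M = 9*220 = 1980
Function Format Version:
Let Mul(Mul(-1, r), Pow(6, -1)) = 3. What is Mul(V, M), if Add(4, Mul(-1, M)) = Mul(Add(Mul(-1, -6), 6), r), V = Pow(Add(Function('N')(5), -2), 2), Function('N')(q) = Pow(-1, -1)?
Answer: 1980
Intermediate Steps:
r = -18 (r = Mul(-6, 3) = -18)
Function('N')(q) = -1
V = 9 (V = Pow(Add(-1, -2), 2) = Pow(-3, 2) = 9)
M = 220 (M = Add(4, Mul(-1, Mul(Add(Mul(-1, -6), 6), -18))) = Add(4, Mul(-1, Mul(Add(6, 6), -18))) = Add(4, Mul(-1, Mul(12, -18))) = Add(4, Mul(-1, -216)) = Add(4, 216) = 220)
Mul(V, M) = Mul(9, 220) = 1980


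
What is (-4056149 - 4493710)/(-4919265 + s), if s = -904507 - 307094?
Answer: 2849953/2043622 ≈ 1.3946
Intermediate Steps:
s = -1211601
(-4056149 - 4493710)/(-4919265 + s) = (-4056149 - 4493710)/(-4919265 - 1211601) = -8549859/(-6130866) = -8549859*(-1/6130866) = 2849953/2043622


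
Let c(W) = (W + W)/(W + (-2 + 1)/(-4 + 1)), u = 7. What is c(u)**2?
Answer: 441/121 ≈ 3.6446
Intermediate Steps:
c(W) = 2*W/(1/3 + W) (c(W) = (2*W)/(W - 1/(-3)) = (2*W)/(W - 1*(-1/3)) = (2*W)/(W + 1/3) = (2*W)/(1/3 + W) = 2*W/(1/3 + W))
c(u)**2 = (6*7/(1 + 3*7))**2 = (6*7/(1 + 21))**2 = (6*7/22)**2 = (6*7*(1/22))**2 = (21/11)**2 = 441/121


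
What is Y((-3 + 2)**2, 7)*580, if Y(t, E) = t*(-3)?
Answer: -1740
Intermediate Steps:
Y(t, E) = -3*t
Y((-3 + 2)**2, 7)*580 = -3*(-3 + 2)**2*580 = -3*(-1)**2*580 = -3*1*580 = -3*580 = -1740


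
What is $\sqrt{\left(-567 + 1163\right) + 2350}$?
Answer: $\sqrt{2946} \approx 54.277$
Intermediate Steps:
$\sqrt{\left(-567 + 1163\right) + 2350} = \sqrt{596 + 2350} = \sqrt{2946}$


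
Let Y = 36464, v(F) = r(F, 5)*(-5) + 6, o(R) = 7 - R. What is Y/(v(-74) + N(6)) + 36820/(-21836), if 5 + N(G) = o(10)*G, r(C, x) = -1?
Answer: -49791859/16377 ≈ -3040.4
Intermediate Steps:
v(F) = 11 (v(F) = -1*(-5) + 6 = 5 + 6 = 11)
N(G) = -5 - 3*G (N(G) = -5 + (7 - 1*10)*G = -5 + (7 - 10)*G = -5 - 3*G)
Y/(v(-74) + N(6)) + 36820/(-21836) = 36464/(11 + (-5 - 3*6)) + 36820/(-21836) = 36464/(11 + (-5 - 18)) + 36820*(-1/21836) = 36464/(11 - 23) - 9205/5459 = 36464/(-12) - 9205/5459 = 36464*(-1/12) - 9205/5459 = -9116/3 - 9205/5459 = -49791859/16377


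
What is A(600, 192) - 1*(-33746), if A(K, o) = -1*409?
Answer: 33337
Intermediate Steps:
A(K, o) = -409
A(600, 192) - 1*(-33746) = -409 - 1*(-33746) = -409 + 33746 = 33337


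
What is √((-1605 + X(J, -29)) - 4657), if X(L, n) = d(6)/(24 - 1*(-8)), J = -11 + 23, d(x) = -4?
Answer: I*√100194/4 ≈ 79.134*I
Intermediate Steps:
J = 12
X(L, n) = -⅛ (X(L, n) = -4/(24 - 1*(-8)) = -4/(24 + 8) = -4/32 = -4*1/32 = -⅛)
√((-1605 + X(J, -29)) - 4657) = √((-1605 - ⅛) - 4657) = √(-12841/8 - 4657) = √(-50097/8) = I*√100194/4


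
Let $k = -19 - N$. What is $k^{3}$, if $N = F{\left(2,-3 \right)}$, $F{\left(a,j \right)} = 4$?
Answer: $-12167$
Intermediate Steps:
$N = 4$
$k = -23$ ($k = -19 - 4 = -23$)
$k^{3} = \left(-23\right)^{3} = -12167$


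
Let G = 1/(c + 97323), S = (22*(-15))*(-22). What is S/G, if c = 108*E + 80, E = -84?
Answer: 641283060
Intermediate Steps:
c = -8992 (c = 108*(-84) + 80 = -9072 + 80 = -8992)
S = 7260 (S = -330*(-22) = 7260)
G = 1/88331 (G = 1/(-8992 + 97323) = 1/88331 ≈ 1.1321e-5)
S/G = 7260/(1/88331) = 7260*88331 = 641283060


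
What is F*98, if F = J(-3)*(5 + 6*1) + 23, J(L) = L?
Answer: -980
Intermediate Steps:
F = -10 (F = -3*(5 + 6*1) + 23 = -3*(5 + 6) + 23 = -3*11 + 23 = -33 + 23 = -10)
F*98 = -10*98 = -980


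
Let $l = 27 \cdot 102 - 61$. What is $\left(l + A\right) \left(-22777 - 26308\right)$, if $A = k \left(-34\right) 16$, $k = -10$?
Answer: $-399208305$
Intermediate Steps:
$A = 5440$ ($A = \left(-10\right) \left(-34\right) 16 = 340 \cdot 16 = 5440$)
$l = 2693$ ($l = 2754 - 61 = 2693$)
$\left(l + A\right) \left(-22777 - 26308\right) = \left(2693 + 5440\right) \left(-22777 - 26308\right) = 8133 \left(-49085\right) = -399208305$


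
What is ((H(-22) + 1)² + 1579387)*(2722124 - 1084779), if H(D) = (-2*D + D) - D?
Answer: 2589317031140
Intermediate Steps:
H(D) = -2*D (H(D) = -D - D = -2*D)
((H(-22) + 1)² + 1579387)*(2722124 - 1084779) = ((-2*(-22) + 1)² + 1579387)*(2722124 - 1084779) = ((44 + 1)² + 1579387)*1637345 = (45² + 1579387)*1637345 = (2025 + 1579387)*1637345 = 1581412*1637345 = 2589317031140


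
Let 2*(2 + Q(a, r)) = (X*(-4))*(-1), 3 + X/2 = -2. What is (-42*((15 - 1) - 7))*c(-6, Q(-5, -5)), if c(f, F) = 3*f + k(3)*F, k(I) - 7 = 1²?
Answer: 57036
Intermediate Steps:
k(I) = 8 (k(I) = 7 + 1² = 7 + 1 = 8)
X = -10 (X = -6 + 2*(-2) = -6 - 4 = -10)
Q(a, r) = -22 (Q(a, r) = -2 + (-10*(-4)*(-1))/2 = -2 + (40*(-1))/2 = -2 + (½)*(-40) = -2 - 20 = -22)
c(f, F) = 3*f + 8*F
(-42*((15 - 1) - 7))*c(-6, Q(-5, -5)) = (-42*((15 - 1) - 7))*(3*(-6) + 8*(-22)) = (-42*(14 - 7))*(-18 - 176) = -42*7*(-194) = -294*(-194) = 57036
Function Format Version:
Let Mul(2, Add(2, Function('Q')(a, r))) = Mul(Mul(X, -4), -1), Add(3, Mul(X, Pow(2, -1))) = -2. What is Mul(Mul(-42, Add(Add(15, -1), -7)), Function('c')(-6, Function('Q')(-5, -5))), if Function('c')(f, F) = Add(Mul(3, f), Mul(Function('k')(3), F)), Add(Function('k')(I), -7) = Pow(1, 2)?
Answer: 57036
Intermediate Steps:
Function('k')(I) = 8 (Function('k')(I) = Add(7, Pow(1, 2)) = Add(7, 1) = 8)
X = -10 (X = Add(-6, Mul(2, -2)) = Add(-6, -4) = -10)
Function('Q')(a, r) = -22 (Function('Q')(a, r) = Add(-2, Mul(Rational(1, 2), Mul(Mul(-10, -4), -1))) = Add(-2, Mul(Rational(1, 2), Mul(40, -1))) = Add(-2, Mul(Rational(1, 2), -40)) = Add(-2, -20) = -22)
Function('c')(f, F) = Add(Mul(3, f), Mul(8, F))
Mul(Mul(-42, Add(Add(15, -1), -7)), Function('c')(-6, Function('Q')(-5, -5))) = Mul(Mul(-42, Add(Add(15, -1), -7)), Add(Mul(3, -6), Mul(8, -22))) = Mul(Mul(-42, Add(14, -7)), Add(-18, -176)) = Mul(Mul(-42, 7), -194) = Mul(-294, -194) = 57036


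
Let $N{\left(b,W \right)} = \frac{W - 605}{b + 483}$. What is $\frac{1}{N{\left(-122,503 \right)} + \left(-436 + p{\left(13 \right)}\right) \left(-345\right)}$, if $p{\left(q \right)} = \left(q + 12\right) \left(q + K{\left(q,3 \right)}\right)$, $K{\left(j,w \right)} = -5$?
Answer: $\frac{361}{29392518} \approx 1.2282 \cdot 10^{-5}$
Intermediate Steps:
$N{\left(b,W \right)} = \frac{-605 + W}{483 + b}$
$p{\left(q \right)} = \left(-5 + q\right) \left(12 + q\right)$ ($p{\left(q \right)} = \left(q + 12\right) \left(q - 5\right) = \left(12 + q\right) \left(-5 + q\right) = \left(-5 + q\right) \left(12 + q\right)$)
$\frac{1}{N{\left(-122,503 \right)} + \left(-436 + p{\left(13 \right)}\right) \left(-345\right)} = \frac{1}{\frac{-605 + 503}{483 - 122} + \left(-436 + \left(-60 + 13^{2} + 7 \cdot 13\right)\right) \left(-345\right)} = \frac{1}{\frac{1}{361} \left(-102\right) + \left(-436 + \left(-60 + 169 + 91\right)\right) \left(-345\right)} = \frac{1}{\frac{1}{361} \left(-102\right) + \left(-436 + 200\right) \left(-345\right)} = \frac{1}{- \frac{102}{361} - -81420} = \frac{1}{- \frac{102}{361} + 81420} = \frac{1}{\frac{29392518}{361}} = \frac{361}{29392518}$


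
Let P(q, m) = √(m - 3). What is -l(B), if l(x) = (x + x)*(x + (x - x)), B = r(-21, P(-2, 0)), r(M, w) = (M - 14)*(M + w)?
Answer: -1073100 + 102900*I*√3 ≈ -1.0731e+6 + 1.7823e+5*I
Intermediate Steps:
P(q, m) = √(-3 + m)
r(M, w) = (-14 + M)*(M + w)
B = 735 - 35*I*√3 (B = (-21)² - 14*(-21) - 14*√(-3 + 0) - 21*√(-3 + 0) = 441 + 294 - 14*I*√3 - 21*I*√3 = 735 - 35*I*√3 ≈ 735.0 - 60.622*I)
l(x) = 2*x² (l(x) = (2*x)*(x + 0) = (2*x)*x = 2*x²)
-l(B) = -2*(735 - 35*I*√3)²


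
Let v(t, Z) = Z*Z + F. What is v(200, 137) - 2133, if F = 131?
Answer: 16767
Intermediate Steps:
v(t, Z) = 131 + Z² (v(t, Z) = Z*Z + 131 = Z² + 131 = 131 + Z²)
v(200, 137) - 2133 = (131 + 137²) - 2133 = (131 + 18769) - 2133 = 18900 - 2133 = 16767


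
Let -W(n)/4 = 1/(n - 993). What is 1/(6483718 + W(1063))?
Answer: 35/226930128 ≈ 1.5423e-7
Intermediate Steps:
W(n) = -4/(-993 + n) (W(n) = -4/(n - 993) = -4/(-993 + n))
1/(6483718 + W(1063)) = 1/(6483718 - 4/(-993 + 1063)) = 1/(6483718 - 4/70) = 1/(6483718 - 4*1/70) = 1/(6483718 - 2/35) = 1/(226930128/35) = 35/226930128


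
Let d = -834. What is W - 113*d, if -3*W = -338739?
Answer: 207155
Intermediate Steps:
W = 112913 (W = -⅓*(-338739) = 112913)
W - 113*d = 112913 - 113*(-834) = 112913 + 94242 = 207155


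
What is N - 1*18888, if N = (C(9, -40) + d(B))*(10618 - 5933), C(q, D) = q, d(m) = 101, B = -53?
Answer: 496462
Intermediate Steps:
N = 515350 (N = (9 + 101)*(10618 - 5933) = 110*4685 = 515350)
N - 1*18888 = 515350 - 1*18888 = 515350 - 18888 = 496462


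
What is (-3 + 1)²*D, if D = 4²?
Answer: 64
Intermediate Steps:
D = 16
(-3 + 1)²*D = (-3 + 1)²*16 = (-2)²*16 = 4*16 = 64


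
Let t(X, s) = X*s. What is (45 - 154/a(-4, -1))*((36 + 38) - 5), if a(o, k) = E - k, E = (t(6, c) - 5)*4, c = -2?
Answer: 218661/67 ≈ 3263.6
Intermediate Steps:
E = -68 (E = (6*(-2) - 5)*4 = (-12 - 5)*4 = -17*4 = -68)
a(o, k) = -68 - k
(45 - 154/a(-4, -1))*((36 + 38) - 5) = (45 - 154/(-68 - 1*(-1)))*((36 + 38) - 5) = (45 - 154/(-68 + 1))*(74 - 5) = (45 - 154/(-67))*69 = (45 - 154*(-1/67))*69 = (45 + 154/67)*69 = (3169/67)*69 = 218661/67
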